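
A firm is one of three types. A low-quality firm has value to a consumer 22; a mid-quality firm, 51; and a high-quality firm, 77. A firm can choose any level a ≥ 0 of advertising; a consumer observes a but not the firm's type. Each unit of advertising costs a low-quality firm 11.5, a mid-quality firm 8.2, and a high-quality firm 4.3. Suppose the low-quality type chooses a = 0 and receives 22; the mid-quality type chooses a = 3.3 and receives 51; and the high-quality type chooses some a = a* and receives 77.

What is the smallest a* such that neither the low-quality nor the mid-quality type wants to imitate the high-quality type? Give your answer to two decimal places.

Mid-quality type (on-path payoff 51 − 8.2×3.3 = 23.94) won't mimic when 23.94 ≥ 77 − 8.2·a*, i.e. a* ≥ 6.47.
Low-quality type (on-path payoff 22) won't mimic when 22 ≥ 77 − 11.5·a*, i.e. a* ≥ 4.78.
Both must hold, so a* = max(4.78, 6.47) = 6.47. The mid-quality type's constraint binds.

6.47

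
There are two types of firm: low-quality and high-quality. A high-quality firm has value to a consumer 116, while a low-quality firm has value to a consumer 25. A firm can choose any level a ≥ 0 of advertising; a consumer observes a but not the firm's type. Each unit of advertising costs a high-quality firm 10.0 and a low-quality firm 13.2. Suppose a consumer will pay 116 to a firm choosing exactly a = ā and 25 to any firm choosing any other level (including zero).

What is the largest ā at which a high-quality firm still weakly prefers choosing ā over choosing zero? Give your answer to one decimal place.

9.1

Choosing ā yields the high-quality type 116 − 10.0·ā; choosing zero yields 25.
The high-quality type is indifferent at 116 − 10.0·ā = 25, i.e. ā = (116 − 25) / 10.0 = 9.1.
For any ā above 9.1 the high-quality type would rather pool at zero, so separation collapses.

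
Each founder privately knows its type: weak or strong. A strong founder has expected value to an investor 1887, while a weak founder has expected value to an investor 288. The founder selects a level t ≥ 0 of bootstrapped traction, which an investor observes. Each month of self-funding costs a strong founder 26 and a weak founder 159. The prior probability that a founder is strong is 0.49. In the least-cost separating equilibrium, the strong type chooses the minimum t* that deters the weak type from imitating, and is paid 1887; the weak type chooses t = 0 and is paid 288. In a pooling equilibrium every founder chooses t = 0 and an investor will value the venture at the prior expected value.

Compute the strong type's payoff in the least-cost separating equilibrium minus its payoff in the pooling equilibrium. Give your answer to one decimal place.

Least-cost separating signal: t* solves 288 = 1887 − 159·t*, so t* = (1887 − 288)/159 ≈ 10.0566.
Strong type's separating payoff: 1887 − 26 × t* = 1887 − 26 × (1887 − 288)/159 = 1887 − 41574/159 ≈ 1625.528.
Pooling payoff: 0.49 × 1887 + 0.51 × 288 = 1071.51.
Difference: 1625.528 − 1071.51 = 554.018, i.e. 554.0 to one decimal place.
The strong type prefers to separate.

554.0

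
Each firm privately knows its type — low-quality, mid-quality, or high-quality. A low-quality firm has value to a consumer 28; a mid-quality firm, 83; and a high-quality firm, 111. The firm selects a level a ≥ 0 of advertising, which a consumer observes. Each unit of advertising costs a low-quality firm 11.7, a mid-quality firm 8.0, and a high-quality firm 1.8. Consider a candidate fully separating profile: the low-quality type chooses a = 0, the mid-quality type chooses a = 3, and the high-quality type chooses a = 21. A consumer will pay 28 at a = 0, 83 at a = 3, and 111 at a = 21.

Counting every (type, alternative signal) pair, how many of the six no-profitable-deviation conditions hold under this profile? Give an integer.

High-quality (own payoff 111 − 1.8×21 = 73.2): to a=0 gives 28 → no gain ✓; to a=3 gives 83 − 1.8×3 = 77.6 → profitable ✗.
Low-quality (own payoff 28): to a=3 gives 83 − 11.7×3 = 47.9 → profitable ✗; to a=21 gives 111 − 11.7×21 = -134.7 → no gain ✓.
Mid-quality (own payoff 83 − 8.0×3 = 59): to a=0 gives 28 → no gain ✓; to a=21 gives 111 − 8.0×21 = -57 → no gain ✓.
4 of the 6 constraints hold; not an equilibrium.

4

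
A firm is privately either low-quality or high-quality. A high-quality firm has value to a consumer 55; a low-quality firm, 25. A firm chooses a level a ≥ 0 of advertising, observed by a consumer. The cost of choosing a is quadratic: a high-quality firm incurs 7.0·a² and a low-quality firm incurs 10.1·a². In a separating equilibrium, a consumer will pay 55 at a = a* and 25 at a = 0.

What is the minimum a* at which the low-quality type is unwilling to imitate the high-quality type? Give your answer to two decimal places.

The low-quality type at a = 0 receives 25; imitating at a* yields 55 − 10.1·a*².
Indifference: 25 = 55 − 10.1·a*², so a*² = (55 − 25) / 10.1 ≈ 2.9703.
a* = √2.9703 ≈ 1.72.

1.72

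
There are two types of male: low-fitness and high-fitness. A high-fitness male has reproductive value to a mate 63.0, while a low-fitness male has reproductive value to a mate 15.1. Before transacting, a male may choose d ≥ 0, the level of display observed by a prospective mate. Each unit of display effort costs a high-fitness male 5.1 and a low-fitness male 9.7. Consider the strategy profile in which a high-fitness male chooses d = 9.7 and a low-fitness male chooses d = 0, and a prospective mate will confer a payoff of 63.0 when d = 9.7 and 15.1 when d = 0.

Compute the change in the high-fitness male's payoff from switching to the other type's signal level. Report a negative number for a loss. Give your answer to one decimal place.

1.6

Playing d = 9.7 the high-fitness male receives 63.0 − 5.1 × 9.7 = 13.53.
Deviating to d = 0 yields 15.1 instead.
Gain from deviating: 15.1 − 13.53 = 1.57, i.e. 1.6 to one decimal place.
The gain is positive, so the high-fitness type's incentive-compatibility constraint is violated — this profile is not a separating equilibrium.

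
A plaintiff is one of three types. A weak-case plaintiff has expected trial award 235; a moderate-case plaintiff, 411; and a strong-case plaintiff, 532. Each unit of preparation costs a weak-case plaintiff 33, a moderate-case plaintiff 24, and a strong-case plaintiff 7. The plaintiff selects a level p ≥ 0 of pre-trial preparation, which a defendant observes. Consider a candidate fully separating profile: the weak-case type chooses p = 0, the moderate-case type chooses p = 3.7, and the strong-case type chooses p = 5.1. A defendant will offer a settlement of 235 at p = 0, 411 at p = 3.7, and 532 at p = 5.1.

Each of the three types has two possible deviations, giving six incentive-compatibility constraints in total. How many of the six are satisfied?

Weak-case (own payoff 235): to p=3.7 gives 411 − 33×3.7 = 288.9 → profitable ✗; to p=5.1 gives 532 − 33×5.1 = 363.7 → profitable ✗.
Moderate-case (own payoff 411 − 24×3.7 = 322.2): to p=0 gives 235 → no gain ✓; to p=5.1 gives 532 − 24×5.1 = 409.6 → profitable ✗.
Strong-case (own payoff 532 − 7×5.1 = 496.3): to p=0 gives 235 → no gain ✓; to p=3.7 gives 411 − 7×3.7 = 385.1 → no gain ✓.
3 of the 6 constraints hold; not an equilibrium.

3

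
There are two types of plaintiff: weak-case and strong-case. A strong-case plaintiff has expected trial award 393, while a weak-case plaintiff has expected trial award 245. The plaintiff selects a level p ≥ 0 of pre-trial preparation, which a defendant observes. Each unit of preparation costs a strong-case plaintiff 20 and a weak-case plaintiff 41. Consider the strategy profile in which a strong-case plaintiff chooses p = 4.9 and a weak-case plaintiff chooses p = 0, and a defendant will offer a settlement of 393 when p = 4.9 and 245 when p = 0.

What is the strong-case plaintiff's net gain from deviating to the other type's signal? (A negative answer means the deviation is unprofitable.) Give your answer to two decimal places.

Playing p = 4.9 the strong-case plaintiff receives 393 − 20 × 4.9 = 295.
Deviating to p = 0 yields 245 instead.
Gain from deviating: 245 − 295 = -50.00.
The gain is negative, so the strong-case type's incentive-compatibility constraint is satisfied.

-50.00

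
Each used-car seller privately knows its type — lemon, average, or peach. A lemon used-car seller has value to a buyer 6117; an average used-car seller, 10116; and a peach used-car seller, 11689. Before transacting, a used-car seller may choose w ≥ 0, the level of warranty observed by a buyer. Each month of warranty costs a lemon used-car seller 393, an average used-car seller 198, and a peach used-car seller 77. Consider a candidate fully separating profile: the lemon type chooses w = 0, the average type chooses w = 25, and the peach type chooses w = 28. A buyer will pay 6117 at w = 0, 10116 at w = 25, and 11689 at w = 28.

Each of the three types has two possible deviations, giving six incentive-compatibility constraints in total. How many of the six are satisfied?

4

Average (own payoff 10116 − 198×25 = 5166): to w=0 gives 6117 → profitable ✗; to w=28 gives 11689 − 198×28 = 6145 → profitable ✗.
Lemon (own payoff 6117): to w=25 gives 10116 − 393×25 = 291 → no gain ✓; to w=28 gives 11689 − 393×28 = 685 → no gain ✓.
Peach (own payoff 11689 − 77×28 = 9533): to w=0 gives 6117 → no gain ✓; to w=25 gives 10116 − 77×25 = 8191 → no gain ✓.
4 of the 6 constraints hold; not an equilibrium.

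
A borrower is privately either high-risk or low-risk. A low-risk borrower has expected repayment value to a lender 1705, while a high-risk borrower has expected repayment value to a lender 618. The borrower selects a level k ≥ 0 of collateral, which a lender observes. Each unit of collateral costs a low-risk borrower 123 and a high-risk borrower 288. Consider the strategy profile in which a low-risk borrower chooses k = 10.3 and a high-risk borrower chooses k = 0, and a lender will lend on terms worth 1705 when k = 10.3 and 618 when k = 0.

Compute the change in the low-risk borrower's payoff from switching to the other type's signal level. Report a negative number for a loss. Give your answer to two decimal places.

179.90

Playing k = 10.3 the low-risk borrower receives 1705 − 123 × 10.3 = 438.1.
Deviating to k = 0 yields 618 instead.
Gain from deviating: 618 − 438.1 = 179.90.
The gain is positive, so the low-risk type's incentive-compatibility constraint is violated — this profile is not a separating equilibrium.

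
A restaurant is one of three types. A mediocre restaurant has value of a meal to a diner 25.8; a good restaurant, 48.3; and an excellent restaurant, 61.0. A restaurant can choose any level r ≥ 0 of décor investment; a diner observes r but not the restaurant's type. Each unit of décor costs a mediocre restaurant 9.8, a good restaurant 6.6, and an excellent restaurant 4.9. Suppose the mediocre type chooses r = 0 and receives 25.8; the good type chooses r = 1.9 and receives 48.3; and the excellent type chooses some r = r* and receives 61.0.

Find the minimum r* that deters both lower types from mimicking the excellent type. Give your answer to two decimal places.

3.82

Mediocre type (on-path payoff 25.8) won't mimic when 25.8 ≥ 61.0 − 9.8·r*, i.e. r* ≥ 3.59.
Good type (on-path payoff 48.3 − 6.6×1.9 = 35.76) won't mimic when 35.76 ≥ 61.0 − 6.6·r*, i.e. r* ≥ 3.82.
Both must hold, so r* = max(3.59, 3.82) = 3.82. The good type's constraint binds.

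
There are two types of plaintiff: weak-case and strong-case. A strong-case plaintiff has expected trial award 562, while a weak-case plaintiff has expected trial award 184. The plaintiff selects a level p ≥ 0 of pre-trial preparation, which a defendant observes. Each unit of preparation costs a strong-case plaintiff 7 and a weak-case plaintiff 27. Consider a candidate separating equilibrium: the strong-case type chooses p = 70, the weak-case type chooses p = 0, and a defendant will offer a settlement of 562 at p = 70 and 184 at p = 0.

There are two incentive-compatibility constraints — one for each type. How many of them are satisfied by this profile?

1

Weak-case type: stay at 0 → 184; mimic → 562 − 27 × 70 = -1328. IC holds (184 ≥ -1328).
Strong-case type: signal → 562 − 7 × 70 = 72; deviate to 0 → 184. IC fails (72 < 184).
1 of 2 constraints hold, so this profile is not an equilibrium.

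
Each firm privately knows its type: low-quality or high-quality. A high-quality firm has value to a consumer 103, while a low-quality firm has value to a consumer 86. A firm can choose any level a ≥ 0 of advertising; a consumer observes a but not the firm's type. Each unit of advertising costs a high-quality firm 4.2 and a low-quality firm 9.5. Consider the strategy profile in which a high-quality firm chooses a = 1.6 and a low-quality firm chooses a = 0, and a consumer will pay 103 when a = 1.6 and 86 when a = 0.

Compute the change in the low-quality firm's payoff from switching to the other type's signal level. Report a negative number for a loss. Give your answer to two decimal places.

Playing a = 0 the low-quality firm receives 86.
Deviating to a = 1.6 brings payment 103 at cost 9.5 × 1.6 = 15.2, netting 87.8.
Gain from deviating: 87.8 − 86 = 1.80.
The gain is positive, so the low-quality type's incentive-compatibility constraint is violated — this profile is not a separating equilibrium.

1.80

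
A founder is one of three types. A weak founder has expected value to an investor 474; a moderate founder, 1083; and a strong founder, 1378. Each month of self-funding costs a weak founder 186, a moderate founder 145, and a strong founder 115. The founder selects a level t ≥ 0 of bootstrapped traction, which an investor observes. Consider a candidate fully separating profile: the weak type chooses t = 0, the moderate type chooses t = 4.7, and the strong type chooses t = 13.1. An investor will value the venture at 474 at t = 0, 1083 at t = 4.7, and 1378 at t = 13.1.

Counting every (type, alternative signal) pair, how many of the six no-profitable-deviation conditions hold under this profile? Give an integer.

3

Strong (own payoff 1378 − 115×13.1 = -128.5): to t=0 gives 474 → profitable ✗; to t=4.7 gives 1083 − 115×4.7 = 542.5 → profitable ✗.
Moderate (own payoff 1083 − 145×4.7 = 401.5): to t=0 gives 474 → profitable ✗; to t=13.1 gives 1378 − 145×13.1 = -521.5 → no gain ✓.
Weak (own payoff 474): to t=4.7 gives 1083 − 186×4.7 = 208.8 → no gain ✓; to t=13.1 gives 1378 − 186×13.1 = -1058.6 → no gain ✓.
3 of the 6 constraints hold; not an equilibrium.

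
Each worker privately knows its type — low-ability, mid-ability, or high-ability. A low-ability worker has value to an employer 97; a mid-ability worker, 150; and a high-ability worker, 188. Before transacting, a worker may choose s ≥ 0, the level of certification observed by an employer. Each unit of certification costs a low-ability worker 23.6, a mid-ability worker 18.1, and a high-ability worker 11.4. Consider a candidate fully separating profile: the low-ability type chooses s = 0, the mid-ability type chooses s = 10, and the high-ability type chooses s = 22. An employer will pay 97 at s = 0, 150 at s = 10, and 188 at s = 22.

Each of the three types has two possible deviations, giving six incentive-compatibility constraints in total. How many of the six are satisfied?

3

High-ability (own payoff 188 − 11.4×22 = -62.8): to s=0 gives 97 → profitable ✗; to s=10 gives 150 − 11.4×10 = 36 → profitable ✗.
Mid-ability (own payoff 150 − 18.1×10 = -31): to s=0 gives 97 → profitable ✗; to s=22 gives 188 − 18.1×22 = -210.2 → no gain ✓.
Low-ability (own payoff 97): to s=10 gives 150 − 23.6×10 = -86 → no gain ✓; to s=22 gives 188 − 23.6×22 = -331.2 → no gain ✓.
3 of the 6 constraints hold; not an equilibrium.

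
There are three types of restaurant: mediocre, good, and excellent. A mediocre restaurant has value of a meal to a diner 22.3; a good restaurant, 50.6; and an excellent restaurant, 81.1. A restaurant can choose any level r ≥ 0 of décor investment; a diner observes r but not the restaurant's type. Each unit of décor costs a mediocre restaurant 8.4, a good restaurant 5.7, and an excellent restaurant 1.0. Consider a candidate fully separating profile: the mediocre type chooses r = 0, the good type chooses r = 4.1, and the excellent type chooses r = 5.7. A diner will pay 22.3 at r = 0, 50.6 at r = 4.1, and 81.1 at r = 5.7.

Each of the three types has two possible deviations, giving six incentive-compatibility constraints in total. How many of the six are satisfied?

Mediocre (own payoff 22.3): to r=4.1 gives 50.6 − 8.4×4.1 = 16.16 → no gain ✓; to r=5.7 gives 81.1 − 8.4×5.7 = 33.22 → profitable ✗.
Excellent (own payoff 81.1 − 1.0×5.7 = 75.4): to r=0 gives 22.3 → no gain ✓; to r=4.1 gives 50.6 − 1.0×4.1 = 46.5 → no gain ✓.
Good (own payoff 50.6 − 5.7×4.1 = 27.23): to r=0 gives 22.3 → no gain ✓; to r=5.7 gives 81.1 − 5.7×5.7 = 48.61 → profitable ✗.
4 of the 6 constraints hold; not an equilibrium.

4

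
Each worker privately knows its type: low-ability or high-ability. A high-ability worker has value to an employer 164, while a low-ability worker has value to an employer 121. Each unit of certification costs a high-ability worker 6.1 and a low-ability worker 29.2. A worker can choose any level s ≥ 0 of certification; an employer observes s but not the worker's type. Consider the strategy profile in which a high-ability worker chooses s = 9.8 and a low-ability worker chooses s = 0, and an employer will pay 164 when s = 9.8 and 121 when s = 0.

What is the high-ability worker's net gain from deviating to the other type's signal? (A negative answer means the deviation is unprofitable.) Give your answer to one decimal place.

Playing s = 9.8 the high-ability worker receives 164 − 6.1 × 9.8 = 104.22.
Deviating to s = 0 yields 121 instead.
Gain from deviating: 121 − 104.22 = 16.78, i.e. 16.8 to one decimal place.
The gain is positive, so the high-ability type's incentive-compatibility constraint is violated — this profile is not a separating equilibrium.

16.8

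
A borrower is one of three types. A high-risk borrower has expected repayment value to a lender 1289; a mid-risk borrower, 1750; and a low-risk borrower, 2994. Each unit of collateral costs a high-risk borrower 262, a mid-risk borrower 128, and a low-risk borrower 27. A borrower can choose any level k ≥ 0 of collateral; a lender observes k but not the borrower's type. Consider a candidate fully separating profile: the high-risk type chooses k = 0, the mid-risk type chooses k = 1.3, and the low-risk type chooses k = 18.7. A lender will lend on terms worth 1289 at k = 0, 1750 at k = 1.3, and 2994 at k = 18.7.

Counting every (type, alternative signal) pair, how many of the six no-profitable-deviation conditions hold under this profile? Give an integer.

5

High-risk (own payoff 1289): to k=1.3 gives 1750 − 262×1.3 = 1409.4 → profitable ✗; to k=18.7 gives 2994 − 262×18.7 = -1905.4 → no gain ✓.
Low-risk (own payoff 2994 − 27×18.7 = 2489.1): to k=0 gives 1289 → no gain ✓; to k=1.3 gives 1750 − 27×1.3 = 1714.9 → no gain ✓.
Mid-risk (own payoff 1750 − 128×1.3 = 1583.6): to k=0 gives 1289 → no gain ✓; to k=18.7 gives 2994 − 128×18.7 = 600.4 → no gain ✓.
5 of the 6 constraints hold; not an equilibrium.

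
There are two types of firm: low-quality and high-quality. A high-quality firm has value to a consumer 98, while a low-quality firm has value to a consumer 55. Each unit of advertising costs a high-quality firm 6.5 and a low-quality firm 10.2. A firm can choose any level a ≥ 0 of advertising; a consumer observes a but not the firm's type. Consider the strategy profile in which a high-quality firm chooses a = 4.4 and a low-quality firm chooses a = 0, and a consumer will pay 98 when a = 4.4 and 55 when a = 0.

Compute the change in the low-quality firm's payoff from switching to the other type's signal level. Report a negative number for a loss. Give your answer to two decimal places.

-1.88

Playing a = 0 the low-quality firm receives 55.
Deviating to a = 4.4 brings payment 98 at cost 10.2 × 4.4 = 44.88, netting 53.12.
Gain from deviating: 53.12 − 55 = -1.88.
The gain is negative, so the low-quality type's incentive-compatibility constraint is satisfied.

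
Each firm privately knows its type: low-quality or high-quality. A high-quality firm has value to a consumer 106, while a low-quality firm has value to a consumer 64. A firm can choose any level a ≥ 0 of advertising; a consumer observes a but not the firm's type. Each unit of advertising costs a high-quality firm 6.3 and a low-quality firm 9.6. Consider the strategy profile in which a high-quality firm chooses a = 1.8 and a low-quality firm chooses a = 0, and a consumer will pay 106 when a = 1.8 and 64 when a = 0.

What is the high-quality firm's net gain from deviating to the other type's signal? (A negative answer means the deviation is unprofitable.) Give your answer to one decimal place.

-30.7

Playing a = 1.8 the high-quality firm receives 106 − 6.3 × 1.8 = 94.66.
Deviating to a = 0 yields 64 instead.
Gain from deviating: 64 − 94.66 = -30.66, i.e. -30.7 to one decimal place.
The gain is negative, so the high-quality type's incentive-compatibility constraint is satisfied.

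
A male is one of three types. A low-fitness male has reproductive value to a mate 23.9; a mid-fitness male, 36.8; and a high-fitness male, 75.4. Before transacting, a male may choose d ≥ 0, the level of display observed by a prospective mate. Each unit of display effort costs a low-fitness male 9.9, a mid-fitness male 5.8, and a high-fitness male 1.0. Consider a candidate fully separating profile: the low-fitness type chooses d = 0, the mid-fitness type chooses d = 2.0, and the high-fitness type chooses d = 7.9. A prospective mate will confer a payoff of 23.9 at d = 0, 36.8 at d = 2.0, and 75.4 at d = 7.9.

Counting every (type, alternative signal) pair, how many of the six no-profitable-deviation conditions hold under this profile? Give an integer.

5

High-fitness (own payoff 75.4 − 1.0×7.9 = 67.5): to d=0 gives 23.9 → no gain ✓; to d=2.0 gives 36.8 − 1.0×2.0 = 34.8 → no gain ✓.
Mid-fitness (own payoff 36.8 − 5.8×2.0 = 25.2): to d=0 gives 23.9 → no gain ✓; to d=7.9 gives 75.4 − 5.8×7.9 = 29.58 → profitable ✗.
Low-fitness (own payoff 23.9): to d=2.0 gives 36.8 − 9.9×2.0 = 17 → no gain ✓; to d=7.9 gives 75.4 − 9.9×7.9 = -2.81 → no gain ✓.
5 of the 6 constraints hold; not an equilibrium.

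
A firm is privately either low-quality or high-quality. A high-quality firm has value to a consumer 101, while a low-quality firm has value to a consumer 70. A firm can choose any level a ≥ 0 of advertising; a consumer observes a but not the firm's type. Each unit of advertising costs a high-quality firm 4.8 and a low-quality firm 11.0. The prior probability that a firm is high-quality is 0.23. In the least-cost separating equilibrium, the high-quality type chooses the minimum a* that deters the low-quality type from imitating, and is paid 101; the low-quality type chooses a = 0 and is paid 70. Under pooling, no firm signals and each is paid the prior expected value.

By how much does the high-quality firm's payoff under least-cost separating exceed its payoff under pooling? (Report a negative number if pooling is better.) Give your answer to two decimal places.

10.34

Least-cost separating signal: a* solves 70 = 101 − 11.0·a*, so a* = (101 − 70)/11.0 ≈ 2.8182.
High-quality type's separating payoff: 101 − 4.8 × a* = 101 − 4.8 × (101 − 70)/11.0 = 101 − 148.8/11.0 ≈ 87.4727.
Pooling payoff: 0.23 × 101 + 0.77 × 70 = 77.13.
Difference: 87.4727 − 77.13 = 10.3427, i.e. 10.34 to two decimal places.
The high-quality type prefers to separate.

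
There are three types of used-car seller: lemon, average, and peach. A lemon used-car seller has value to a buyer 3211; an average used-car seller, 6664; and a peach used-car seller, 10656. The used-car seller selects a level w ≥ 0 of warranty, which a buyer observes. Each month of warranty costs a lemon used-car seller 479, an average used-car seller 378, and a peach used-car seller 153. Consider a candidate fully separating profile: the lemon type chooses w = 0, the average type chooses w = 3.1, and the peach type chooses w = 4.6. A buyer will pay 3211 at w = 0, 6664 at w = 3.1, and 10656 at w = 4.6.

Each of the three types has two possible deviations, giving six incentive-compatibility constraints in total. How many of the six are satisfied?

Peach (own payoff 10656 − 153×4.6 = 9952.2): to w=0 gives 3211 → no gain ✓; to w=3.1 gives 6664 − 153×3.1 = 6189.7 → no gain ✓.
Average (own payoff 6664 − 378×3.1 = 5492.2): to w=0 gives 3211 → no gain ✓; to w=4.6 gives 10656 − 378×4.6 = 8917.2 → profitable ✗.
Lemon (own payoff 3211): to w=3.1 gives 6664 − 479×3.1 = 5179.1 → profitable ✗; to w=4.6 gives 10656 − 479×4.6 = 8452.6 → profitable ✗.
3 of the 6 constraints hold; not an equilibrium.

3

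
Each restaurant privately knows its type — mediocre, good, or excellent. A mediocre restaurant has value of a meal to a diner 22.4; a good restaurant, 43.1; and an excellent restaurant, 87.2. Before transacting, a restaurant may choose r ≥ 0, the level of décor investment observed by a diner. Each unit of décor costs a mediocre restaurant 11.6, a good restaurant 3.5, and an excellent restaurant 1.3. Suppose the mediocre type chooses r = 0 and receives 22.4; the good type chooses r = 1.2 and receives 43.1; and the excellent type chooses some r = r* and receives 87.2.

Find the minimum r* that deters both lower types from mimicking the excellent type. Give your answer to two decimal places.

Good type (on-path payoff 43.1 − 3.5×1.2 = 38.9) won't mimic when 38.9 ≥ 87.2 − 3.5·r*, i.e. r* ≥ 13.80.
Mediocre type (on-path payoff 22.4) won't mimic when 22.4 ≥ 87.2 − 11.6·r*, i.e. r* ≥ 5.59.
Both must hold, so r* = max(5.59, 13.80) = 13.80. The good type's constraint binds.

13.80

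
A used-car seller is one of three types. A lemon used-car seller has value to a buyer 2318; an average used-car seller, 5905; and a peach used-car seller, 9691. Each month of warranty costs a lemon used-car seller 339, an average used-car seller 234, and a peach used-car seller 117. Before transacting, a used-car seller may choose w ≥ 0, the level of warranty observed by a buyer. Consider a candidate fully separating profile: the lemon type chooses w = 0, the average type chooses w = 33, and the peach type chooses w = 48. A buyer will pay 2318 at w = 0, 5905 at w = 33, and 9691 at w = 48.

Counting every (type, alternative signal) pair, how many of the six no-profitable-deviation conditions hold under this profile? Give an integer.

4

Lemon (own payoff 2318): to w=33 gives 5905 − 339×33 = -5282 → no gain ✓; to w=48 gives 9691 − 339×48 = -6581 → no gain ✓.
Peach (own payoff 9691 − 117×48 = 4075): to w=0 gives 2318 → no gain ✓; to w=33 gives 5905 − 117×33 = 2044 → no gain ✓.
Average (own payoff 5905 − 234×33 = -1817): to w=0 gives 2318 → profitable ✗; to w=48 gives 9691 − 234×48 = -1541 → profitable ✗.
4 of the 6 constraints hold; not an equilibrium.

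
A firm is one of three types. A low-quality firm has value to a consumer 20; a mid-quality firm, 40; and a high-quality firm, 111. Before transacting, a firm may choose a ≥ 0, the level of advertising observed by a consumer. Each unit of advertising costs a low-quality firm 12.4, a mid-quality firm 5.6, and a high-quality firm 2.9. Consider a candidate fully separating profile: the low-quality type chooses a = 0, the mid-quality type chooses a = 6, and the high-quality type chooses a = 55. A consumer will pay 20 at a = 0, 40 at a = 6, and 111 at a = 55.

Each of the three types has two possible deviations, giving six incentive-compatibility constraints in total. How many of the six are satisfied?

3

Low-quality (own payoff 20): to a=6 gives 40 − 12.4×6 = -34.4 → no gain ✓; to a=55 gives 111 − 12.4×55 = -571 → no gain ✓.
High-quality (own payoff 111 − 2.9×55 = -48.5): to a=0 gives 20 → profitable ✗; to a=6 gives 40 − 2.9×6 = 22.6 → profitable ✗.
Mid-quality (own payoff 40 − 5.6×6 = 6.4): to a=0 gives 20 → profitable ✗; to a=55 gives 111 − 5.6×55 = -197 → no gain ✓.
3 of the 6 constraints hold; not an equilibrium.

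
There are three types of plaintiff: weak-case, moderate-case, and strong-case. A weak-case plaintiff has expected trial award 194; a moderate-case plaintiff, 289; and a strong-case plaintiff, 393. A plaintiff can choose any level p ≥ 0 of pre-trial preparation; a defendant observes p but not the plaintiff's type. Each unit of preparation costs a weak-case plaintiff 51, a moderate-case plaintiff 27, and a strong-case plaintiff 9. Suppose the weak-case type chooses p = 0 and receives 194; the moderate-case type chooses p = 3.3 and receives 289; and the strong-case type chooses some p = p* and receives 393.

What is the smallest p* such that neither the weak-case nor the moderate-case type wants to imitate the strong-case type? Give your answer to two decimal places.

Moderate-case type (on-path payoff 289 − 27×3.3 = 199.9) won't mimic when 199.9 ≥ 393 − 27·p*, i.e. p* ≥ 7.15.
Weak-case type (on-path payoff 194) won't mimic when 194 ≥ 393 − 51·p*, i.e. p* ≥ 3.90.
Both must hold, so p* = max(3.90, 7.15) = 7.15. The moderate-case type's constraint binds.

7.15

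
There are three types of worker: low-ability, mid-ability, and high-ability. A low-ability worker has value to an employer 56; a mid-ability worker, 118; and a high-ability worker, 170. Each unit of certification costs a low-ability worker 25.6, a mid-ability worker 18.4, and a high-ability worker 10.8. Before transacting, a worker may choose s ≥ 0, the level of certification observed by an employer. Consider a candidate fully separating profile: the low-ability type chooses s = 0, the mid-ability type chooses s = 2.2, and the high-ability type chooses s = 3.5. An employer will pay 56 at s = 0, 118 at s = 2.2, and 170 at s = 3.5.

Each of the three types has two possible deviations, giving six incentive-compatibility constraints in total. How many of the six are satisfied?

High-ability (own payoff 170 − 10.8×3.5 = 132.2): to s=0 gives 56 → no gain ✓; to s=2.2 gives 118 − 10.8×2.2 = 94.24 → no gain ✓.
Mid-ability (own payoff 118 − 18.4×2.2 = 77.52): to s=0 gives 56 → no gain ✓; to s=3.5 gives 170 − 18.4×3.5 = 105.6 → profitable ✗.
Low-ability (own payoff 56): to s=2.2 gives 118 − 25.6×2.2 = 61.68 → profitable ✗; to s=3.5 gives 170 − 25.6×3.5 = 80.4 → profitable ✗.
3 of the 6 constraints hold; not an equilibrium.

3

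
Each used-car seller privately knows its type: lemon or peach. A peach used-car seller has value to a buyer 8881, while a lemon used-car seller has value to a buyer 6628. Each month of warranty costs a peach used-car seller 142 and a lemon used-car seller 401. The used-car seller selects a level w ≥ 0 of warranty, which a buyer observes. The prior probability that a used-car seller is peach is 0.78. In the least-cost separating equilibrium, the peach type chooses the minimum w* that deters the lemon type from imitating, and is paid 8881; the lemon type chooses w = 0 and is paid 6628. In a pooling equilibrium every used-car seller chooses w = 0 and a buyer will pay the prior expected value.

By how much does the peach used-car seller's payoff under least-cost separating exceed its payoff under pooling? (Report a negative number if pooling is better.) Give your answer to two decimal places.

-302.16

Least-cost separating signal: w* solves 6628 = 8881 − 401·w*, so w* = (8881 − 6628)/401 ≈ 5.6185.
Peach type's separating payoff: 8881 − 142 × w* = 8881 − 142 × (8881 − 6628)/401 = 8881 − 319926/401 ≈ 8083.1796.
Pooling payoff: 0.78 × 8881 + 0.22 × 6628 = 8385.34.
Difference: 8083.1796 − 8385.34 = -302.1604, i.e. -302.16 to two decimal places.
The peach type would prefer the pooling outcome.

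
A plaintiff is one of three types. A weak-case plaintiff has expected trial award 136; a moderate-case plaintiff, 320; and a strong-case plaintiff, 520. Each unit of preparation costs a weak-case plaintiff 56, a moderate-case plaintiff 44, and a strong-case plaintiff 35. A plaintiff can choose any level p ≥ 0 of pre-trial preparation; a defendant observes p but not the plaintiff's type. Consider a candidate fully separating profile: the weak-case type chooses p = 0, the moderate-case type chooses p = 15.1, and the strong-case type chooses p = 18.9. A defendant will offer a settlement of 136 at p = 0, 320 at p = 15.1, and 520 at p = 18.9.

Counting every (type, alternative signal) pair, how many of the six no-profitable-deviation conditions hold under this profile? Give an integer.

Moderate-case (own payoff 320 − 44×15.1 = -344.4): to p=0 gives 136 → profitable ✗; to p=18.9 gives 520 − 44×18.9 = -311.6 → profitable ✗.
Strong-case (own payoff 520 − 35×18.9 = -141.5): to p=0 gives 136 → profitable ✗; to p=15.1 gives 320 − 35×15.1 = -208.5 → no gain ✓.
Weak-case (own payoff 136): to p=15.1 gives 320 − 56×15.1 = -525.6 → no gain ✓; to p=18.9 gives 520 − 56×18.9 = -538.4 → no gain ✓.
3 of the 6 constraints hold; not an equilibrium.

3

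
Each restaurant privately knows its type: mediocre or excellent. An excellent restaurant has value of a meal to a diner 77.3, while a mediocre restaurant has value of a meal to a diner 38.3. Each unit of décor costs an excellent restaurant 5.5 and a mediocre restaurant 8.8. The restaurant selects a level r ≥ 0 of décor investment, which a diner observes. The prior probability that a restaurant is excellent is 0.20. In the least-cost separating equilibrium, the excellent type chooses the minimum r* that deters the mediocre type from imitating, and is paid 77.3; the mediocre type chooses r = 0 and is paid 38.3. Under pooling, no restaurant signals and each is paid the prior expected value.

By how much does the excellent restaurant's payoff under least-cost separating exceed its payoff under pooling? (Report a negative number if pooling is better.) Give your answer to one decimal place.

Least-cost separating signal: r* solves 38.3 = 77.3 − 8.8·r*, so r* = (77.3 − 38.3)/8.8 ≈ 4.4318.
Excellent type's separating payoff: 77.3 − 5.5 × r* = 77.3 − 5.5 × (77.3 − 38.3)/8.8 = 77.3 − 214.5/8.8 = 52.925.
Pooling payoff: 0.20 × 77.3 + 0.80 × 38.3 = 46.1.
Difference: 52.925 − 46.1 = 6.825, i.e. 6.8 to one decimal place.
The excellent type prefers to separate.

6.8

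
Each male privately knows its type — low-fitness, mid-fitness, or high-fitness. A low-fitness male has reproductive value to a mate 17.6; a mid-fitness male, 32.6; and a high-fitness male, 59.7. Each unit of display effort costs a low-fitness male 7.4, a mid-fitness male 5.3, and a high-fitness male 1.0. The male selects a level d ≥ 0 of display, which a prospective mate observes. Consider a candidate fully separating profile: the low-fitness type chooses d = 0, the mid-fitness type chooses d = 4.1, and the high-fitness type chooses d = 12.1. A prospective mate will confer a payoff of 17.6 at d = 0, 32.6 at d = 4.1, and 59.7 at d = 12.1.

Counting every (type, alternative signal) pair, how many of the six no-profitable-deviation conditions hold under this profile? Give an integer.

Mid-fitness (own payoff 32.6 − 5.3×4.1 = 10.87): to d=0 gives 17.6 → profitable ✗; to d=12.1 gives 59.7 − 5.3×12.1 = -4.43 → no gain ✓.
Low-fitness (own payoff 17.6): to d=4.1 gives 32.6 − 7.4×4.1 = 2.26 → no gain ✓; to d=12.1 gives 59.7 − 7.4×12.1 = -29.84 → no gain ✓.
High-fitness (own payoff 59.7 − 1.0×12.1 = 47.6): to d=0 gives 17.6 → no gain ✓; to d=4.1 gives 32.6 − 1.0×4.1 = 28.5 → no gain ✓.
5 of the 6 constraints hold; not an equilibrium.

5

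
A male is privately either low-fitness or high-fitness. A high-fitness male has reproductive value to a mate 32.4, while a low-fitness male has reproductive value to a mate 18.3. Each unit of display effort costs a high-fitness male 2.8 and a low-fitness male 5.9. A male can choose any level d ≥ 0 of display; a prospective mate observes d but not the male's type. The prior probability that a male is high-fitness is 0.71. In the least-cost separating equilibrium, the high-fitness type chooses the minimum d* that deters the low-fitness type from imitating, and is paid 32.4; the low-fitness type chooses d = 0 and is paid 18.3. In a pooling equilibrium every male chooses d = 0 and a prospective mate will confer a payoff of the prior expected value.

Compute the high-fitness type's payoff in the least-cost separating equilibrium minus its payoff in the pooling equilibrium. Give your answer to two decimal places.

-2.60

Least-cost separating signal: d* solves 18.3 = 32.4 − 5.9·d*, so d* = (32.4 − 18.3)/5.9 ≈ 2.3898.
High-fitness type's separating payoff: 32.4 − 2.8 × d* = 32.4 − 2.8 × (32.4 − 18.3)/5.9 = 32.4 − 39.48/5.9 ≈ 25.7085.
Pooling payoff: 0.71 × 32.4 + 0.29 × 18.3 = 28.311.
Difference: 25.7085 − 28.311 = -2.6025, i.e. -2.60 to two decimal places.
The high-fitness type would prefer the pooling outcome.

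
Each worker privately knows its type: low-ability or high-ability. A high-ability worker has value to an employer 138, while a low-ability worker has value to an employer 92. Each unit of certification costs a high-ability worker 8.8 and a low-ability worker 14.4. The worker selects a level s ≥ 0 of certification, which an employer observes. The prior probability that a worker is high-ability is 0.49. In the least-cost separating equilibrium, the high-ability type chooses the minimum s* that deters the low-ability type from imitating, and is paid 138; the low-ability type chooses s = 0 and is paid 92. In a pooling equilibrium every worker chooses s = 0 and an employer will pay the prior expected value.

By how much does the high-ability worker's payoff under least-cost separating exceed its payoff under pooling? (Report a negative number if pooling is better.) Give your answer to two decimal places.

Least-cost separating signal: s* solves 92 = 138 − 14.4·s*, so s* = (138 − 92)/14.4 ≈ 3.1944.
High-ability type's separating payoff: 138 − 8.8 × s* = 138 − 8.8 × (138 − 92)/14.4 = 138 − 404.8/14.4 ≈ 109.8889.
Pooling payoff: 0.49 × 138 + 0.51 × 92 = 114.54.
Difference: 109.8889 − 114.54 = -4.6511, i.e. -4.65 to two decimal places.
The high-ability type would prefer the pooling outcome.

-4.65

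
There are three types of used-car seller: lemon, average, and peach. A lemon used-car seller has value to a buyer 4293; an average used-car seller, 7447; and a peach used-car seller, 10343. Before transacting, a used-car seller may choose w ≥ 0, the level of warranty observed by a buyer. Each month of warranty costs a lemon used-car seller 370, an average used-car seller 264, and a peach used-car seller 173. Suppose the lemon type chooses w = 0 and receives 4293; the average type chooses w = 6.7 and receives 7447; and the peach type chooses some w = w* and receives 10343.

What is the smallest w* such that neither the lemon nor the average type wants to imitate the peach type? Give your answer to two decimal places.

Average type (on-path payoff 7447 − 264×6.7 = 5678.2) won't mimic when 5678.2 ≥ 10343 − 264·w*, i.e. w* ≥ 17.67.
Lemon type (on-path payoff 4293) won't mimic when 4293 ≥ 10343 − 370·w*, i.e. w* ≥ 16.35.
Both must hold, so w* = max(16.35, 17.67) = 17.67. The average type's constraint binds.

17.67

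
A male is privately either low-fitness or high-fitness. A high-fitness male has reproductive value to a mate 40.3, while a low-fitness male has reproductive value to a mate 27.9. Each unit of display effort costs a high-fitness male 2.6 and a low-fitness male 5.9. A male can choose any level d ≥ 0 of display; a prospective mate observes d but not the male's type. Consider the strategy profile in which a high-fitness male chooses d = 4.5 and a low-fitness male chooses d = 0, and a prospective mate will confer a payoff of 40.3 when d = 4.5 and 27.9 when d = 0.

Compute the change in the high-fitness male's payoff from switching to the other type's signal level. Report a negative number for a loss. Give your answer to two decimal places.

-0.70

Playing d = 4.5 the high-fitness male receives 40.3 − 2.6 × 4.5 = 28.6.
Deviating to d = 0 yields 27.9 instead.
Gain from deviating: 27.9 − 28.6 = -0.70.
The gain is negative, so the high-fitness type's incentive-compatibility constraint is satisfied.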